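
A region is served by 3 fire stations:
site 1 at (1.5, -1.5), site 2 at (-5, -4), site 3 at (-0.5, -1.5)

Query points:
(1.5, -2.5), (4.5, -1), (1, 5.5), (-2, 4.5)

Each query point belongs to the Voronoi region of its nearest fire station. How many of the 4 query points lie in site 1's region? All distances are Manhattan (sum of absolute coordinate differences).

(1.5, -2.5) — d to each: site 1:1, site 2:8, site 3:3 → nearest is site 1
(4.5, -1) — d to each: site 1:3.5, site 2:12.5, site 3:5.5 → nearest is site 1
(1, 5.5) — d to each: site 1:7.5, site 2:15.5, site 3:8.5 → nearest is site 1
(-2, 4.5) — d to each: site 1:9.5, site 2:11.5, site 3:7.5 → nearest is site 3
3 of the 4 points have site 1 as nearest.

3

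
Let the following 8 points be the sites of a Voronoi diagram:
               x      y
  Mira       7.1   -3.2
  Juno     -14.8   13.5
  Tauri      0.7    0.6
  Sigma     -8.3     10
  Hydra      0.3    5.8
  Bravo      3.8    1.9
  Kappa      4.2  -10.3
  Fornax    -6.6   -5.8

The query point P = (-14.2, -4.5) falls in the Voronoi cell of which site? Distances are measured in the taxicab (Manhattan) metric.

d(P, Mira) = 21.3 + 1.3 = 22.6
d(P, Juno) = 0.6 + 18 = 18.6
d(P, Tauri) = 14.9 + 5.1 = 20
d(P, Sigma) = 5.9 + 14.5 = 20.4
d(P, Hydra) = 14.5 + 10.3 = 24.8
d(P, Bravo) = 18 + 6.4 = 24.4
d(P, Kappa) = 18.4 + 5.8 = 24.2
d(P, Fornax) = 7.6 + 1.3 = 8.9
The smallest is to Fornax, so P lies in the Voronoi region of Fornax.

Fornax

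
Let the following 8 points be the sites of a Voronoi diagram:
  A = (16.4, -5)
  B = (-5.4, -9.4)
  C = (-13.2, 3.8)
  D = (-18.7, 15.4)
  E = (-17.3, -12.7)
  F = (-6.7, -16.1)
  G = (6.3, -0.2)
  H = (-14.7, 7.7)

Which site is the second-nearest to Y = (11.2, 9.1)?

A

Compare squared distances (the ordering matches that of the actual distances):
|YA|² = 27.04 + 198.81 = 225.85
|YB|² = 275.56 + 342.25 = 617.81
|YC|² = 595.36 + 28.09 = 623.45
|YD|² = 894.01 + 39.69 = 933.7
|YE|² = 812.25 + 475.24 = 1287.49
|YF|² = 320.41 + 635.04 = 955.45
|YG|² = 24.01 + 86.49 = 110.5
|YH|² = 670.81 + 1.96 = 672.77
Sorted ascending: G, A, B, … — the second-nearest is A.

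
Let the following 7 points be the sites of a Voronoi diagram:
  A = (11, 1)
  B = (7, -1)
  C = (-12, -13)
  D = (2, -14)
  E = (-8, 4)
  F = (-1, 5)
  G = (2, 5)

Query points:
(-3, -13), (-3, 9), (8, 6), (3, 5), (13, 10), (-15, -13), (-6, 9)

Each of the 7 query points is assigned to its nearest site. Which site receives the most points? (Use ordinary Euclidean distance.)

A

(-3, -13) — d² to each: A:392, B:244, C:81, D:26, E:314, F:328, G:349 → nearest is D
(-3, 9) — d² to each: A:260, B:200, C:565, D:554, E:50, F:20, G:41 → nearest is F
(8, 6) — d² to each: A:34, B:50, C:761, D:436, E:260, F:82, G:37 → nearest is A
(3, 5) — d² to each: A:80, B:52, C:549, D:362, E:122, F:16, G:1 → nearest is G
(13, 10) — d² to each: A:85, B:157, C:1154, D:697, E:477, F:221, G:146 → nearest is A
(-15, -13) — d² to each: A:872, B:628, C:9, D:290, E:338, F:520, G:613 → nearest is C
(-6, 9) — d² to each: A:353, B:269, C:520, D:593, E:29, F:41, G:80 → nearest is E
Tally — A:2, C:1, D:1, E:1, F:1, G:1. A captures the most (2).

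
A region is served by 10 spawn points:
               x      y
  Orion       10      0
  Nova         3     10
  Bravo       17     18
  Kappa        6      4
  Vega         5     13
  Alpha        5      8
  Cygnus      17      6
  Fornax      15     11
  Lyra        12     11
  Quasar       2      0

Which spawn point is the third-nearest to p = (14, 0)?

Kappa

Compare squared distances (the ordering matches that of the actual distances):
d²(p, Orion) = 16 + 0 = 16
d²(p, Nova) = 121 + 100 = 221
d²(p, Bravo) = 9 + 324 = 333
d²(p, Kappa) = 64 + 16 = 80
d²(p, Vega) = 81 + 169 = 250
d²(p, Alpha) = 81 + 64 = 145
d²(p, Cygnus) = 9 + 36 = 45
d²(p, Fornax) = 1 + 121 = 122
d²(p, Lyra) = 4 + 121 = 125
d²(p, Quasar) = 144 + 0 = 144
Sorted ascending: Orion, Cygnus, Kappa, Fornax, … — the third-nearest is Kappa.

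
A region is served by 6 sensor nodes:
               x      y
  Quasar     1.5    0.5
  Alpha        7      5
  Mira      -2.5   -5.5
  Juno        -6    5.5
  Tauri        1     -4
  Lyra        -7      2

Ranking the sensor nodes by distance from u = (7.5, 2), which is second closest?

Quasar

Squared Euclidean distances:
d²(u, Quasar) = (7.5−1.5)² + (2−0.5)² = 36 + 2.25 = 38.25
d²(u, Alpha) = (7.5−7)² + (2−5)² = 0.25 + 9 = 9.25
d²(u, Mira) = (7.5−(-2.5))² + (2−(-5.5))² = 100 + 56.25 = 156.25
d²(u, Juno) = (7.5−(-6))² + (2−5.5)² = 182.25 + 12.25 = 194.5
d²(u, Tauri) = (7.5−1)² + (2−(-4))² = 42.25 + 36 = 78.25
d²(u, Lyra) = (7.5−(-7))² + (2−2)² = 210.25 + 0 = 210.25
Sorted ascending: Alpha, Quasar, Tauri, … — the second-nearest is Quasar.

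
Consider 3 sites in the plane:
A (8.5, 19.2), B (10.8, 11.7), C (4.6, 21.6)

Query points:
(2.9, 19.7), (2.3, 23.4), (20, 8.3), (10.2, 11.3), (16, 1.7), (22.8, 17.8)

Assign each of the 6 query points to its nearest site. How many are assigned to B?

4

(2.9, 19.7) — d² to each: A:31.61, B:126.41, C:6.5 → nearest is C
(2.3, 23.4) — d² to each: A:56.08, B:209.14, C:8.53 → nearest is C
(20, 8.3) — d² to each: A:251.06, B:96.2, C:414.05 → nearest is B
(10.2, 11.3) — d² to each: A:65.3, B:0.52, C:137.45 → nearest is B
(16, 1.7) — d² to each: A:362.5, B:127.04, C:525.97 → nearest is B
(22.8, 17.8) — d² to each: A:206.45, B:181.21, C:345.68 → nearest is B
4 of the 6 points have B as nearest.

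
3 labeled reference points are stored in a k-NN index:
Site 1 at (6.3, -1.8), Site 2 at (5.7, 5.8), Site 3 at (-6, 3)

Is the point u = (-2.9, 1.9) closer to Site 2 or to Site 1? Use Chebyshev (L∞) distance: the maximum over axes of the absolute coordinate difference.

Site 2

d(u, Site 2) = max(8.6, 3.9) = 8.6
d(u, Site 1) = max(9.2, 3.7) = 9.2
8.6 < 9.2, so Site 2 is closer.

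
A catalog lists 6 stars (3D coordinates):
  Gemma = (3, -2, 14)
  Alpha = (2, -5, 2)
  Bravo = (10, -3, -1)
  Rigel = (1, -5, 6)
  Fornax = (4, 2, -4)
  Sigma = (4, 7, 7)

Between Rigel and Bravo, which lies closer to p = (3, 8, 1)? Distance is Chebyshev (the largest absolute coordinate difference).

Bravo

d(p, Rigel) = max(2, 13, 5) = 13
d(p, Bravo) = max(7, 11, 2) = 11
13 > 11, so Bravo is closer.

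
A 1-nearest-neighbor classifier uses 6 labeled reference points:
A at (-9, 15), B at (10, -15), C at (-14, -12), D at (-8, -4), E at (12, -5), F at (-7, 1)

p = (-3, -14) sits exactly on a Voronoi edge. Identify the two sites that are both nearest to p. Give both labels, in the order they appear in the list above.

C and D

Squared distances from p to each site:
|pA|² = (-3−(-9))² + (-14−15)² = 36 + 841 = 877
|pB|² = (-3−10)² + (-14−(-15))² = 169 + 1 = 170
|pC|² = (-3−(-14))² + (-14−(-12))² = 121 + 4 = 125
|pD|² = (-3−(-8))² + (-14−(-4))² = 25 + 100 = 125
|pE|² = (-3−12)² + (-14−(-5))² = 225 + 81 = 306
|pF|² = (-3−(-7))² + (-14−1)² = 16 + 225 = 241
p is equidistant from C and D (both at squared distance 125), and every other site is strictly farther — so p lies on the C–D Voronoi edge.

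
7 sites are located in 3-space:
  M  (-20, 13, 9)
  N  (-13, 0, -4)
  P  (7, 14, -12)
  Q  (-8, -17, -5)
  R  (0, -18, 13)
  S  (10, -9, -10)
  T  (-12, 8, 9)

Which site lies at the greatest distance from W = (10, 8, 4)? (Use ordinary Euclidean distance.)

Squared Euclidean distances:
|WM|² = (10−(-20))² + (8−13)² + (4−9)² = 900 + 25 + 25 = 950
|WN|² = (10−(-13))² + (8−0)² + (4−(-4))² = 529 + 64 + 64 = 657
|WP|² = (10−7)² + (8−14)² + (4−(-12))² = 9 + 36 + 256 = 301
|WQ|² = (10−(-8))² + (8−(-17))² + (4−(-5))² = 324 + 625 + 81 = 1030
|WR|² = (10−0)² + (8−(-18))² + (4−13)² = 100 + 676 + 81 = 857
|WS|² = (10−10)² + (8−(-9))² + (4−(-10))² = 0 + 289 + 196 = 485
|WT|² = (10−(-12))² + (8−8)² + (4−9)² = 484 + 0 + 25 = 509
The largest is to Q.

Q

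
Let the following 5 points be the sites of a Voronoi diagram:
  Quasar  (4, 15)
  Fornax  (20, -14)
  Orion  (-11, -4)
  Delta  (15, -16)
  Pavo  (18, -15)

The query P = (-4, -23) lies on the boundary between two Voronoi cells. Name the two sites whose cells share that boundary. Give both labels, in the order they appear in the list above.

Squared distances from P to each site:
d²(P, Quasar) = (-4−4)² + (-23−15)² = 64 + 1444 = 1508
d²(P, Fornax) = (-4−20)² + (-23−(-14))² = 576 + 81 = 657
d²(P, Orion) = (-4−(-11))² + (-23−(-4))² = 49 + 361 = 410
d²(P, Delta) = (-4−15)² + (-23−(-16))² = 361 + 49 = 410
d²(P, Pavo) = (-4−18)² + (-23−(-15))² = 484 + 64 = 548
P is equidistant from Orion and Delta (both at squared distance 410), and every other site is strictly farther — so P lies on the Orion–Delta Voronoi edge.

Orion and Delta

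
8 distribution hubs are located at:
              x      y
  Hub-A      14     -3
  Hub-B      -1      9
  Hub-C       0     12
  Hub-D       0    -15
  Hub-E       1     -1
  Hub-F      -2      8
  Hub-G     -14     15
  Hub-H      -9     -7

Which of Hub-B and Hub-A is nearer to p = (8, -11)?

Hub-A

Compare squared distances:
d²(p, Hub-B) = (8−(-1))² + (-11−9)² = 81 + 400 = 481
d²(p, Hub-A) = (8−14)² + (-11−(-3))² = 36 + 64 = 100
481 > 100, so Hub-A is closer.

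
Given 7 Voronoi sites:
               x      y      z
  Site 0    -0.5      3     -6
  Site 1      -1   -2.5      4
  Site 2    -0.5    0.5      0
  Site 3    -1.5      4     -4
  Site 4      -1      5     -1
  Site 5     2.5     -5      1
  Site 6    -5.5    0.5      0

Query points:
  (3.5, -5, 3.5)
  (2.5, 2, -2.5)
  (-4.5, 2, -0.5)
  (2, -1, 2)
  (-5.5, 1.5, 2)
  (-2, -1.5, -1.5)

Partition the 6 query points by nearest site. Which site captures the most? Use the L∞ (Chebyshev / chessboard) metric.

Site 2

(3.5, -5, 3.5) — d to each: Site 0:9.5, Site 1:4.5, Site 2:5.5, Site 3:9, Site 4:10, Site 5:2.5, Site 6:9 → nearest is Site 5
(2.5, 2, -2.5) — d to each: Site 0:3.5, Site 1:6.5, Site 2:3, Site 3:4, Site 4:3.5, Site 5:7, Site 6:8 → nearest is Site 2
(-4.5, 2, -0.5) — d to each: Site 0:5.5, Site 1:4.5, Site 2:4, Site 3:3.5, Site 4:3.5, Site 5:7, Site 6:1.5 → nearest is Site 6
(2, -1, 2) — d to each: Site 0:8, Site 1:3, Site 2:2.5, Site 3:6, Site 4:6, Site 5:4, Site 6:7.5 → nearest is Site 2
(-5.5, 1.5, 2) — d to each: Site 0:8, Site 1:4.5, Site 2:5, Site 3:6, Site 4:4.5, Site 5:8, Site 6:2 → nearest is Site 6
(-2, -1.5, -1.5) — d to each: Site 0:4.5, Site 1:5.5, Site 2:2, Site 3:5.5, Site 4:6.5, Site 5:4.5, Site 6:3.5 → nearest is Site 2
Tally — Site 2:3, Site 5:1, Site 6:2. Site 2 captures the most (3).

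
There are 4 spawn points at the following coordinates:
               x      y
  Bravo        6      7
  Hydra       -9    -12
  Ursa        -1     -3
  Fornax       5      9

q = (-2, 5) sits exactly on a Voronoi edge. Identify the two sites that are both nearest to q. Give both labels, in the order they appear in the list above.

Ursa and Fornax

Squared distances from q to each site:
d²(q, Bravo) = (-2−6)² + (5−7)² = 64 + 4 = 68
d²(q, Hydra) = (-2−(-9))² + (5−(-12))² = 49 + 289 = 338
d²(q, Ursa) = (-2−(-1))² + (5−(-3))² = 1 + 64 = 65
d²(q, Fornax) = (-2−5)² + (5−9)² = 49 + 16 = 65
q is equidistant from Ursa and Fornax (both at squared distance 65), and every other site is strictly farther — so q lies on the Ursa–Fornax Voronoi edge.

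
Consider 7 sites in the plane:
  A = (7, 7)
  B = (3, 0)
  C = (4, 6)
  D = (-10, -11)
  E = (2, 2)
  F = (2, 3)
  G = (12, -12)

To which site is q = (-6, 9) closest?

Since √ is increasing, it suffices to compare squared distances:
|qA|² = 169 + 4 = 173
|qB|² = 81 + 81 = 162
|qC|² = 100 + 9 = 109
|qD|² = 16 + 400 = 416
|qE|² = 64 + 49 = 113
|qF|² = 64 + 36 = 100
|qG|² = 324 + 441 = 765
The smallest is to F, so q lies in the Voronoi region of F.

F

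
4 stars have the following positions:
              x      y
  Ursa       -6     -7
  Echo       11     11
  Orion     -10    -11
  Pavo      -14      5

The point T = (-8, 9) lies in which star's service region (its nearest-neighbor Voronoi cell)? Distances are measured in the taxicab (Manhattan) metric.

Pavo

d(T, Ursa) = 2 + 16 = 18
d(T, Echo) = 19 + 2 = 21
d(T, Orion) = 2 + 20 = 22
d(T, Pavo) = 6 + 4 = 10
The smallest is to Pavo, so T lies in the Voronoi region of Pavo.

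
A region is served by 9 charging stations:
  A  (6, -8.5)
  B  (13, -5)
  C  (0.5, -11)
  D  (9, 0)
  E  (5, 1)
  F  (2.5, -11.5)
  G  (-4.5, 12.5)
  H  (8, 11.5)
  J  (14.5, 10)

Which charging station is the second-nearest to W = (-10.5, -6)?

F

Squared Euclidean distances:
|WA|² = (-10.5−6)² + (-6−(-8.5))² = 272.25 + 6.25 = 278.5
|WB|² = (-10.5−13)² + (-6−(-5))² = 552.25 + 1 = 553.25
|WC|² = (-10.5−0.5)² + (-6−(-11))² = 121 + 25 = 146
|WD|² = (-10.5−9)² + (-6−0)² = 380.25 + 36 = 416.25
|WE|² = (-10.5−5)² + (-6−1)² = 240.25 + 49 = 289.25
|WF|² = (-10.5−2.5)² + (-6−(-11.5))² = 169 + 30.25 = 199.25
|WG|² = (-10.5−(-4.5))² + (-6−12.5)² = 36 + 342.25 = 378.25
|WH|² = (-10.5−8)² + (-6−11.5)² = 342.25 + 306.25 = 648.5
|WJ|² = (-10.5−14.5)² + (-6−10)² = 625 + 256 = 881
Sorted ascending: C, F, A, … — the second-nearest is F.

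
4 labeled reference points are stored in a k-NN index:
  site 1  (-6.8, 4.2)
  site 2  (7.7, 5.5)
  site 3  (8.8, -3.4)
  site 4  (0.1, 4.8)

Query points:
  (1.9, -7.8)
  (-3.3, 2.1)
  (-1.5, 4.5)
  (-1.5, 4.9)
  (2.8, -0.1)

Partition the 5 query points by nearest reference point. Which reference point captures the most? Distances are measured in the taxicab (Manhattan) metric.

site 4

(1.9, -7.8) — d to each: site 1:20.7, site 2:19.1, site 3:11.3, site 4:14.4 → nearest is site 3
(-3.3, 2.1) — d to each: site 1:5.6, site 2:14.4, site 3:17.6, site 4:6.1 → nearest is site 1
(-1.5, 4.5) — d to each: site 1:5.6, site 2:10.2, site 3:18.2, site 4:1.9 → nearest is site 4
(-1.5, 4.9) — d to each: site 1:6, site 2:9.8, site 3:18.6, site 4:1.7 → nearest is site 4
(2.8, -0.1) — d to each: site 1:13.9, site 2:10.5, site 3:9.3, site 4:7.6 → nearest is site 4
Tally — site 1:1, site 3:1, site 4:3. site 4 captures the most (3).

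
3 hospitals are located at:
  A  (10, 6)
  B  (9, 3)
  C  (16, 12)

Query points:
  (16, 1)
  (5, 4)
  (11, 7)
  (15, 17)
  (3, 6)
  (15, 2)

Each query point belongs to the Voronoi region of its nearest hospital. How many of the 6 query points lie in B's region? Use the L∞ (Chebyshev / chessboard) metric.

(16, 1) — d to each: A:6, B:7, C:11 → nearest is A
(5, 4) — d to each: A:5, B:4, C:11 → nearest is B
(11, 7) — d to each: A:1, B:4, C:5 → nearest is A
(15, 17) — d to each: A:11, B:14, C:5 → nearest is C
(3, 6) — d to each: A:7, B:6, C:13 → nearest is B
(15, 2) — d to each: A:5, B:6, C:10 → nearest is A
2 of the 6 points have B as nearest.

2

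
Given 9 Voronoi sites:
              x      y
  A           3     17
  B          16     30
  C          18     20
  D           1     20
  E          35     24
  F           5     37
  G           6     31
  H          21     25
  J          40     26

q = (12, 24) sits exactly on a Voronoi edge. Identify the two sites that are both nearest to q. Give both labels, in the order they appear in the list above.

Squared distances from q to each site:
|qA|² = 81 + 49 = 130
|qB|² = 16 + 36 = 52
|qC|² = 36 + 16 = 52
|qD|² = 121 + 16 = 137
|qE|² = 529 + 0 = 529
|qF|² = 49 + 169 = 218
|qG|² = 36 + 49 = 85
|qH|² = 81 + 1 = 82
|qJ|² = 784 + 4 = 788
q is equidistant from B and C (both at squared distance 52), and every other site is strictly farther — so q lies on the B–C Voronoi edge.

B and C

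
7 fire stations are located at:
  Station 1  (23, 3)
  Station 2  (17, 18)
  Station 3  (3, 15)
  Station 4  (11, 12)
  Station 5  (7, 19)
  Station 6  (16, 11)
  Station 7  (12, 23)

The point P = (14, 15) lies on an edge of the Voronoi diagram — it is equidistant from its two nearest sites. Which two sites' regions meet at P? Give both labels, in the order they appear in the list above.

Squared distances from P to each site:
d²(P, Station 1) = (14−23)² + (15−3)² = 81 + 144 = 225
d²(P, Station 2) = (14−17)² + (15−18)² = 9 + 9 = 18
d²(P, Station 3) = (14−3)² + (15−15)² = 121 + 0 = 121
d²(P, Station 4) = (14−11)² + (15−12)² = 9 + 9 = 18
d²(P, Station 5) = (14−7)² + (15−19)² = 49 + 16 = 65
d²(P, Station 6) = (14−16)² + (15−11)² = 4 + 16 = 20
d²(P, Station 7) = (14−12)² + (15−23)² = 4 + 64 = 68
P is equidistant from Station 2 and Station 4 (both at squared distance 18), and every other site is strictly farther — so P lies on the Station 2–Station 4 Voronoi edge.

Station 2 and Station 4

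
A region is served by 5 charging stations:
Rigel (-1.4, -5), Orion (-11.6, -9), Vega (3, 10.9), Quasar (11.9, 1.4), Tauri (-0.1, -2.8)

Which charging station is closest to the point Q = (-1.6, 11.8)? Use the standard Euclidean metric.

Vega

Compare squared distances (the ordering matches that of the actual distances):
d²(Q, Rigel) = 0.04 + 282.24 = 282.28
d²(Q, Orion) = 100 + 432.64 = 532.64
d²(Q, Vega) = 21.16 + 0.81 = 21.97
d²(Q, Quasar) = 182.25 + 108.16 = 290.41
d²(Q, Tauri) = 2.25 + 213.16 = 215.41
Minimum is at Vega.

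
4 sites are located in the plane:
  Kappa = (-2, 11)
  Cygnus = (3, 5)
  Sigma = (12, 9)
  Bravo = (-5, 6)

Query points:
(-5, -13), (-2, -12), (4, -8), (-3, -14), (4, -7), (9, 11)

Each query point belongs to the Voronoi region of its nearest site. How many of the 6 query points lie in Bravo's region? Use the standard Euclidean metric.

1

(-5, -13) — d² to each: Kappa:585, Cygnus:388, Sigma:773, Bravo:361 → nearest is Bravo
(-2, -12) — d² to each: Kappa:529, Cygnus:314, Sigma:637, Bravo:333 → nearest is Cygnus
(4, -8) — d² to each: Kappa:397, Cygnus:170, Sigma:353, Bravo:277 → nearest is Cygnus
(-3, -14) — d² to each: Kappa:626, Cygnus:397, Sigma:754, Bravo:404 → nearest is Cygnus
(4, -7) — d² to each: Kappa:360, Cygnus:145, Sigma:320, Bravo:250 → nearest is Cygnus
(9, 11) — d² to each: Kappa:121, Cygnus:72, Sigma:13, Bravo:221 → nearest is Sigma
1 of the 6 points has Bravo as nearest.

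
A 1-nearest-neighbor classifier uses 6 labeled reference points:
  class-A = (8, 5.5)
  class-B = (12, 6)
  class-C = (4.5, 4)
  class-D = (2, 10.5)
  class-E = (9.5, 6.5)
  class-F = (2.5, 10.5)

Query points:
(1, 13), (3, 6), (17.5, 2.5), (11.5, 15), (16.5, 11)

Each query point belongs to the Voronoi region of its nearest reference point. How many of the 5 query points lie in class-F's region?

(1, 13) — d² to each: class-A:105.25, class-B:170, class-C:93.25, class-D:7.25, class-E:114.5, class-F:8.5 → nearest is class-D
(3, 6) — d² to each: class-A:25.25, class-B:81, class-C:6.25, class-D:21.25, class-E:42.5, class-F:20.5 → nearest is class-C
(17.5, 2.5) — d² to each: class-A:99.25, class-B:42.5, class-C:171.25, class-D:304.25, class-E:80, class-F:289 → nearest is class-B
(11.5, 15) — d² to each: class-A:102.5, class-B:81.25, class-C:170, class-D:110.5, class-E:76.25, class-F:101.25 → nearest is class-E
(16.5, 11) — d² to each: class-A:102.5, class-B:45.25, class-C:193, class-D:210.5, class-E:69.25, class-F:196.25 → nearest is class-B
0 of the 5 points have class-F as nearest.

0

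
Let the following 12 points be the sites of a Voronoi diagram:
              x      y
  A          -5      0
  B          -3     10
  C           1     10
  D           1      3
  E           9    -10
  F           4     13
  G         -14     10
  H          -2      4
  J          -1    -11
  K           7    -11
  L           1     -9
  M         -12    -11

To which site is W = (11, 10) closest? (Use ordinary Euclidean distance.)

F

Since √ is increasing, it suffices to compare squared distances:
|WA|² = (11−(-5))² + (10−0)² = 256 + 100 = 356
|WB|² = (11−(-3))² + (10−10)² = 196 + 0 = 196
|WC|² = (11−1)² + (10−10)² = 100 + 0 = 100
|WD|² = (11−1)² + (10−3)² = 100 + 49 = 149
|WE|² = (11−9)² + (10−(-10))² = 4 + 400 = 404
|WF|² = (11−4)² + (10−13)² = 49 + 9 = 58
|WG|² = (11−(-14))² + (10−10)² = 625 + 0 = 625
|WH|² = (11−(-2))² + (10−4)² = 169 + 36 = 205
|WJ|² = (11−(-1))² + (10−(-11))² = 144 + 441 = 585
|WK|² = (11−7)² + (10−(-11))² = 16 + 441 = 457
|WL|² = (11−1)² + (10−(-9))² = 100 + 361 = 461
|WM|² = (11−(-12))² + (10−(-11))² = 529 + 441 = 970
The smallest is to F, so W lies in the Voronoi region of F.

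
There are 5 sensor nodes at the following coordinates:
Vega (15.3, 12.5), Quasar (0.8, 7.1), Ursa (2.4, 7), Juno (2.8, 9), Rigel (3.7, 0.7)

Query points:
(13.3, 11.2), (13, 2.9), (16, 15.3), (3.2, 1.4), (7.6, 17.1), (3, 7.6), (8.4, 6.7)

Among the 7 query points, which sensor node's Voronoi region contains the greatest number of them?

(13.3, 11.2) — d² to each: Vega:5.69, Quasar:173.06, Ursa:136.45, Juno:115.09, Rigel:202.41 → nearest is Vega
(13, 2.9) — d² to each: Vega:97.45, Quasar:166.48, Ursa:129.17, Juno:141.25, Rigel:91.33 → nearest is Rigel
(16, 15.3) — d² to each: Vega:8.33, Quasar:298.28, Ursa:253.85, Juno:213.93, Rigel:364.45 → nearest is Vega
(3.2, 1.4) — d² to each: Vega:269.62, Quasar:38.25, Ursa:32, Juno:57.92, Rigel:0.74 → nearest is Rigel
(7.6, 17.1) — d² to each: Vega:80.45, Quasar:146.24, Ursa:129.05, Juno:88.65, Rigel:284.17 → nearest is Vega
(3, 7.6) — d² to each: Vega:175.3, Quasar:5.09, Ursa:0.72, Juno:2, Rigel:48.1 → nearest is Ursa
(8.4, 6.7) — d² to each: Vega:81.25, Quasar:57.92, Ursa:36.09, Juno:36.65, Rigel:58.09 → nearest is Ursa
Tally — Vega:3, Ursa:2, Rigel:2. Vega captures the most (3).

Vega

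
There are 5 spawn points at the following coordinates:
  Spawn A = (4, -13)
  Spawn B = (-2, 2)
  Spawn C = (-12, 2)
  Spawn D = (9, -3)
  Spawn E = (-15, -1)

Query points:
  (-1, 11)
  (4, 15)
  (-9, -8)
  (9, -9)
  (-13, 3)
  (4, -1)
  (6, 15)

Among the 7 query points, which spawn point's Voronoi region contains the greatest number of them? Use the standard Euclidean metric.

(-1, 11) — d² to each: Spawn A:601, Spawn B:82, Spawn C:202, Spawn D:296, Spawn E:340 → nearest is Spawn B
(4, 15) — d² to each: Spawn A:784, Spawn B:205, Spawn C:425, Spawn D:349, Spawn E:617 → nearest is Spawn B
(-9, -8) — d² to each: Spawn A:194, Spawn B:149, Spawn C:109, Spawn D:349, Spawn E:85 → nearest is Spawn E
(9, -9) — d² to each: Spawn A:41, Spawn B:242, Spawn C:562, Spawn D:36, Spawn E:640 → nearest is Spawn D
(-13, 3) — d² to each: Spawn A:545, Spawn B:122, Spawn C:2, Spawn D:520, Spawn E:20 → nearest is Spawn C
(4, -1) — d² to each: Spawn A:144, Spawn B:45, Spawn C:265, Spawn D:29, Spawn E:361 → nearest is Spawn D
(6, 15) — d² to each: Spawn A:788, Spawn B:233, Spawn C:493, Spawn D:333, Spawn E:697 → nearest is Spawn B
Tally — Spawn B:3, Spawn C:1, Spawn D:2, Spawn E:1. Spawn B captures the most (3).

Spawn B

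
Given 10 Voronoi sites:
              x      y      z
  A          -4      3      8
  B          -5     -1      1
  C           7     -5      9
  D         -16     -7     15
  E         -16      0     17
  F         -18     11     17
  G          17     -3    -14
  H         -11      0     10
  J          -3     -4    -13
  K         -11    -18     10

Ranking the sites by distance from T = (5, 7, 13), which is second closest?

Compare squared distances (the ordering matches that of the actual distances):
|TA|² = (5−(-4))² + (7−3)² + (13−8)² = 81 + 16 + 25 = 122
|TB|² = (5−(-5))² + (7−(-1))² + (13−1)² = 100 + 64 + 144 = 308
|TC|² = (5−7)² + (7−(-5))² + (13−9)² = 4 + 144 + 16 = 164
|TD|² = (5−(-16))² + (7−(-7))² + (13−15)² = 441 + 196 + 4 = 641
|TE|² = (5−(-16))² + (7−0)² + (13−17)² = 441 + 49 + 16 = 506
|TF|² = (5−(-18))² + (7−11)² + (13−17)² = 529 + 16 + 16 = 561
|TG|² = (5−17)² + (7−(-3))² + (13−(-14))² = 144 + 100 + 729 = 973
|TH|² = (5−(-11))² + (7−0)² + (13−10)² = 256 + 49 + 9 = 314
|TJ|² = (5−(-3))² + (7−(-4))² + (13−(-13))² = 64 + 121 + 676 = 861
|TK|² = (5−(-11))² + (7−(-18))² + (13−10)² = 256 + 625 + 9 = 890
Sorted ascending: A, C, B, … — the second-nearest is C.

C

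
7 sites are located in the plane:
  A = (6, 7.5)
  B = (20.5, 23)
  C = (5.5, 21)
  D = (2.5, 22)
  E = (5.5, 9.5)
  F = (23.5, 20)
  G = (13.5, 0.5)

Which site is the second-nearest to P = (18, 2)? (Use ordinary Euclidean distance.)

Since √ is increasing, it suffices to compare squared distances:
|PA|² = 144 + 30.25 = 174.25
|PB|² = 6.25 + 441 = 447.25
|PC|² = 156.25 + 361 = 517.25
|PD|² = 240.25 + 400 = 640.25
|PE|² = 156.25 + 56.25 = 212.5
|PF|² = 30.25 + 324 = 354.25
|PG|² = 20.25 + 2.25 = 22.5
Sorted ascending: G, A, E, … — the second-nearest is A.

A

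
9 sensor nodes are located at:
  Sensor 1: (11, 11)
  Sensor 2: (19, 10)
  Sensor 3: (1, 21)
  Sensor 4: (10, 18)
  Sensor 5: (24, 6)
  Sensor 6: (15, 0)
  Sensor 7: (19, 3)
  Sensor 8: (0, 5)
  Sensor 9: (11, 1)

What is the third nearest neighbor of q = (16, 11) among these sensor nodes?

Sensor 7

Squared Euclidean distances:
d²(q, Sensor 1) = (16−11)² + (11−11)² = 25 + 0 = 25
d²(q, Sensor 2) = (16−19)² + (11−10)² = 9 + 1 = 10
d²(q, Sensor 3) = (16−1)² + (11−21)² = 225 + 100 = 325
d²(q, Sensor 4) = (16−10)² + (11−18)² = 36 + 49 = 85
d²(q, Sensor 5) = (16−24)² + (11−6)² = 64 + 25 = 89
d²(q, Sensor 6) = (16−15)² + (11−0)² = 1 + 121 = 122
d²(q, Sensor 7) = (16−19)² + (11−3)² = 9 + 64 = 73
d²(q, Sensor 8) = (16−0)² + (11−5)² = 256 + 36 = 292
d²(q, Sensor 9) = (16−11)² + (11−1)² = 25 + 100 = 125
Sorted ascending: Sensor 2, Sensor 1, Sensor 7, Sensor 4, … — the third-nearest is Sensor 7.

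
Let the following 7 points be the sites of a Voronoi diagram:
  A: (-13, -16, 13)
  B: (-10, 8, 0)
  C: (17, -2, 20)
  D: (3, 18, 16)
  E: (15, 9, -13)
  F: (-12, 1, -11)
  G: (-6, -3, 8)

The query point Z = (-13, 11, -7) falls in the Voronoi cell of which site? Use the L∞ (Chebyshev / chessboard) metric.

B

d(Z,A) = max(0, 27, 20) = 27
d(Z,B) = max(3, 3, 7) = 7
d(Z,C) = max(30, 13, 27) = 30
d(Z,D) = max(16, 7, 23) = 23
d(Z,E) = max(28, 2, 6) = 28
d(Z,F) = max(1, 10, 4) = 10
d(Z,G) = max(7, 14, 15) = 15
Minimum is at B.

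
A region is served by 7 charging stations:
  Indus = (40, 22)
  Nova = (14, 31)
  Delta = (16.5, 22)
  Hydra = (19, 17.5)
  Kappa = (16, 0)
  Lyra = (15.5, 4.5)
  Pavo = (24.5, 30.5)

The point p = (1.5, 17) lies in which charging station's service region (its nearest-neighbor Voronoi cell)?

Delta

Since √ is increasing, it suffices to compare squared distances:
d²(p, Indus) = (1.5−40)² + (17−22)² = 1482.25 + 25 = 1507.25
d²(p, Nova) = (1.5−14)² + (17−31)² = 156.25 + 196 = 352.25
d²(p, Delta) = (1.5−16.5)² + (17−22)² = 225 + 25 = 250
d²(p, Hydra) = (1.5−19)² + (17−17.5)² = 306.25 + 0.25 = 306.5
d²(p, Kappa) = (1.5−16)² + (17−0)² = 210.25 + 289 = 499.25
d²(p, Lyra) = (1.5−15.5)² + (17−4.5)² = 196 + 156.25 = 352.25
d²(p, Pavo) = (1.5−24.5)² + (17−30.5)² = 529 + 182.25 = 711.25
The smallest is to Delta, so p lies in the Voronoi region of Delta.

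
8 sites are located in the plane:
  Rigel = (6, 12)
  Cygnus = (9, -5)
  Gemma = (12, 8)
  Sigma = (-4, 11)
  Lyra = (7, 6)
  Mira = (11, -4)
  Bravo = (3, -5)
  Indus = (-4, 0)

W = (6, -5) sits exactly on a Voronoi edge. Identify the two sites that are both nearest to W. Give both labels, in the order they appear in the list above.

Cygnus and Bravo

Squared distances from W to each site:
d²(W, Rigel) = (6−6)² + (-5−12)² = 0 + 289 = 289
d²(W, Cygnus) = (6−9)² + (-5−(-5))² = 9 + 0 = 9
d²(W, Gemma) = (6−12)² + (-5−8)² = 36 + 169 = 205
d²(W, Sigma) = (6−(-4))² + (-5−11)² = 100 + 256 = 356
d²(W, Lyra) = (6−7)² + (-5−6)² = 1 + 121 = 122
d²(W, Mira) = (6−11)² + (-5−(-4))² = 25 + 1 = 26
d²(W, Bravo) = (6−3)² + (-5−(-5))² = 9 + 0 = 9
d²(W, Indus) = (6−(-4))² + (-5−0)² = 100 + 25 = 125
W is equidistant from Cygnus and Bravo (both at squared distance 9), and every other site is strictly farther — so W lies on the Cygnus–Bravo Voronoi edge.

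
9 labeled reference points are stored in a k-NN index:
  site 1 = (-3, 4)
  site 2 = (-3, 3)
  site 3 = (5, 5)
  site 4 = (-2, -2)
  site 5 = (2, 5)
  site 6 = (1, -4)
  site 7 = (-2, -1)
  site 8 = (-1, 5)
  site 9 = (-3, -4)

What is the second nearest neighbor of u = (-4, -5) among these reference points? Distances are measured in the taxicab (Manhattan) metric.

site 4

d(u, site 1) = |-4−(-3)| + |-5−4| = 1 + 9 = 10
d(u, site 2) = |-4−(-3)| + |-5−3| = 1 + 8 = 9
d(u, site 3) = |-4−5| + |-5−5| = 9 + 10 = 19
d(u, site 4) = |-4−(-2)| + |-5−(-2)| = 2 + 3 = 5
d(u, site 5) = |-4−2| + |-5−5| = 6 + 10 = 16
d(u, site 6) = |-4−1| + |-5−(-4)| = 5 + 1 = 6
d(u, site 7) = |-4−(-2)| + |-5−(-1)| = 2 + 4 = 6
d(u, site 8) = |-4−(-1)| + |-5−5| = 3 + 10 = 13
d(u, site 9) = |-4−(-3)| + |-5−(-4)| = 1 + 1 = 2
Sorted ascending: site 9, site 4, site 6, … — the second-nearest is site 4.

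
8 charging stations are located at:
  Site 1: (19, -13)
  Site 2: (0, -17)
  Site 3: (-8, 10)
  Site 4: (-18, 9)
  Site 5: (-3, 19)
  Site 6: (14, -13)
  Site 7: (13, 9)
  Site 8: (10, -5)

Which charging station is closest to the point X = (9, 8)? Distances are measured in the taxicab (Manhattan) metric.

Site 7

d(X, Site 1) = |9−19| + |8−(-13)| = 10 + 21 = 31
d(X, Site 2) = |9−0| + |8−(-17)| = 9 + 25 = 34
d(X, Site 3) = |9−(-8)| + |8−10| = 17 + 2 = 19
d(X, Site 4) = |9−(-18)| + |8−9| = 27 + 1 = 28
d(X, Site 5) = |9−(-3)| + |8−19| = 12 + 11 = 23
d(X, Site 6) = |9−14| + |8−(-13)| = 5 + 21 = 26
d(X, Site 7) = |9−13| + |8−9| = 4 + 1 = 5
d(X, Site 8) = |9−10| + |8−(-5)| = 1 + 13 = 14
Site 7 is nearest.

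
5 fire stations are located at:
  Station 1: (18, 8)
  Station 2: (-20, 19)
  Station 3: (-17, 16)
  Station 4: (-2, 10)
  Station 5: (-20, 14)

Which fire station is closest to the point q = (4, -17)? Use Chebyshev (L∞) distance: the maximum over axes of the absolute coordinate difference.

Station 1

d(q, Station 1) = max(14, 25) = 25
d(q, Station 2) = max(24, 36) = 36
d(q, Station 3) = max(21, 33) = 33
d(q, Station 4) = max(6, 27) = 27
d(q, Station 5) = max(24, 31) = 31
The smallest is to Station 1, so q lies in the Voronoi region of Station 1.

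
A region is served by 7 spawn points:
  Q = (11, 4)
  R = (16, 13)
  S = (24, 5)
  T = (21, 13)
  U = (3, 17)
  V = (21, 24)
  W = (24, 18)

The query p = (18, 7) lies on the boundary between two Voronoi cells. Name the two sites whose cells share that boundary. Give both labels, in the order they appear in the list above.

Squared distances from p to each site:
|pQ|² = (18−11)² + (7−4)² = 49 + 9 = 58
|pR|² = (18−16)² + (7−13)² = 4 + 36 = 40
|pS|² = (18−24)² + (7−5)² = 36 + 4 = 40
|pT|² = (18−21)² + (7−13)² = 9 + 36 = 45
|pU|² = (18−3)² + (7−17)² = 225 + 100 = 325
|pV|² = (18−21)² + (7−24)² = 9 + 289 = 298
|pW|² = (18−24)² + (7−18)² = 36 + 121 = 157
p is equidistant from R and S (both at squared distance 40), and every other site is strictly farther — so p lies on the R–S Voronoi edge.

R and S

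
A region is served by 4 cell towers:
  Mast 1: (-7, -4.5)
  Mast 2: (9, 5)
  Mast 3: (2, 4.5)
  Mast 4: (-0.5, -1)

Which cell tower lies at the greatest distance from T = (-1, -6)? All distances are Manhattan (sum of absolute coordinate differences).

Mast 2

d(T, Mast 1) = |-1−(-7)| + |-6−(-4.5)| = 6 + 1.5 = 7.5
d(T, Mast 2) = |-1−9| + |-6−5| = 10 + 11 = 21
d(T, Mast 3) = |-1−2| + |-6−4.5| = 3 + 10.5 = 13.5
d(T, Mast 4) = |-1−(-0.5)| + |-6−(-1)| = 0.5 + 5 = 5.5
The largest is to Mast 2.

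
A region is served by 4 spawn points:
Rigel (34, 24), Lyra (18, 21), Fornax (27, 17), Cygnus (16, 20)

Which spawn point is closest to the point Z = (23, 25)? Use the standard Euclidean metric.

Since √ is increasing, it suffices to compare squared distances:
d²(Z, Rigel) = (23−34)² + (25−24)² = 121 + 1 = 122
d²(Z, Lyra) = (23−18)² + (25−21)² = 25 + 16 = 41
d²(Z, Fornax) = (23−27)² + (25−17)² = 16 + 64 = 80
d²(Z, Cygnus) = (23−16)² + (25−20)² = 49 + 25 = 74
The smallest is to Lyra, so Z lies in the Voronoi region of Lyra.

Lyra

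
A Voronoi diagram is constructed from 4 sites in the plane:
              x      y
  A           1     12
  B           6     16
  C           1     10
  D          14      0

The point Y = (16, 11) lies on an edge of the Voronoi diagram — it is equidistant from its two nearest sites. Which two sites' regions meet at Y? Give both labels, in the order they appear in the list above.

B and D

Squared distances from Y to each site:
|YA|² = 225 + 1 = 226
|YB|² = 100 + 25 = 125
|YC|² = 225 + 1 = 226
|YD|² = 4 + 121 = 125
Y is equidistant from B and D (both at squared distance 125), and every other site is strictly farther — so Y lies on the B–D Voronoi edge.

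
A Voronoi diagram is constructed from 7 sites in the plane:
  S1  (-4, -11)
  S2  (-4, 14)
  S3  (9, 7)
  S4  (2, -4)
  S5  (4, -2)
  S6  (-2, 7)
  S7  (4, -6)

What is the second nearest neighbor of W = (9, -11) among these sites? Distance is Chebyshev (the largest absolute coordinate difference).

S4

d(W,S1) = max(13, 0) = 13
d(W,S2) = max(13, 25) = 25
d(W,S3) = max(0, 18) = 18
d(W,S4) = max(7, 7) = 7
d(W,S5) = max(5, 9) = 9
d(W,S6) = max(11, 18) = 18
d(W,S7) = max(5, 5) = 5
Sorted ascending: S7, S4, S5, … — the second-nearest is S4.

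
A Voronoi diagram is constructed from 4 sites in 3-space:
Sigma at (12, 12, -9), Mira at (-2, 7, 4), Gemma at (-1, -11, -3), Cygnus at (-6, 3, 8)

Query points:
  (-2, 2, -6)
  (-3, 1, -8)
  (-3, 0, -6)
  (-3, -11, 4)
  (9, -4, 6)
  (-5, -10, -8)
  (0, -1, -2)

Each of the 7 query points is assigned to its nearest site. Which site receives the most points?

(-2, 2, -6) — d² to each: Sigma:305, Mira:125, Gemma:179, Cygnus:213 → nearest is Mira
(-3, 1, -8) — d² to each: Sigma:347, Mira:181, Gemma:173, Cygnus:269 → nearest is Gemma
(-3, 0, -6) — d² to each: Sigma:378, Mira:150, Gemma:134, Cygnus:214 → nearest is Gemma
(-3, -11, 4) — d² to each: Sigma:923, Mira:325, Gemma:53, Cygnus:221 → nearest is Gemma
(9, -4, 6) — d² to each: Sigma:490, Mira:246, Gemma:230, Cygnus:278 → nearest is Gemma
(-5, -10, -8) — d² to each: Sigma:774, Mira:442, Gemma:42, Cygnus:426 → nearest is Gemma
(0, -1, -2) — d² to each: Sigma:362, Mira:104, Gemma:102, Cygnus:152 → nearest is Gemma
Tally — Mira:1, Gemma:6. Gemma captures the most (6).

Gemma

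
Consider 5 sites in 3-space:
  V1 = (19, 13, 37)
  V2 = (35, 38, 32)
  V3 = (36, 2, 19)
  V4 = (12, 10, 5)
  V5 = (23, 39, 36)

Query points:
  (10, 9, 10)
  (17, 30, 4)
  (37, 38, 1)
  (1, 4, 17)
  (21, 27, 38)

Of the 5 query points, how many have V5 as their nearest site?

(10, 9, 10) — d² to each: V1:826, V2:1950, V3:806, V4:30, V5:1745 → nearest is V4
(17, 30, 4) — d² to each: V1:1382, V2:1172, V3:1370, V4:426, V5:1141 → nearest is V4
(37, 38, 1) — d² to each: V1:2245, V2:965, V3:1621, V4:1425, V5:1422 → nearest is V2
(1, 4, 17) — d² to each: V1:805, V2:2537, V3:1233, V4:301, V5:2070 → nearest is V4
(21, 27, 38) — d² to each: V1:201, V2:353, V3:1211, V4:1459, V5:152 → nearest is V5
1 of the 5 points has V5 as nearest.

1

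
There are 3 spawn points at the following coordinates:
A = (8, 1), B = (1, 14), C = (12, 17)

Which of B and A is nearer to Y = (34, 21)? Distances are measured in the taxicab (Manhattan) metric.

B

d(Y,B) = |34−1| + |21−14| = 33 + 7 = 40
d(Y,A) = |34−8| + |21−1| = 26 + 20 = 46
40 < 46, so B is closer.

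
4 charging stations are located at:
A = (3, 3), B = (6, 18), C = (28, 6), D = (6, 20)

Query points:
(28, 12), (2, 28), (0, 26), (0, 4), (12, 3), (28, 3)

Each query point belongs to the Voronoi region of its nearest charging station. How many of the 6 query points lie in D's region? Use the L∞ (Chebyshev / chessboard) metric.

(28, 12) — d to each: A:25, B:22, C:6, D:22 → nearest is C
(2, 28) — d to each: A:25, B:10, C:26, D:8 → nearest is D
(0, 26) — d to each: A:23, B:8, C:28, D:6 → nearest is D
(0, 4) — d to each: A:3, B:14, C:28, D:16 → nearest is A
(12, 3) — d to each: A:9, B:15, C:16, D:17 → nearest is A
(28, 3) — d to each: A:25, B:22, C:3, D:22 → nearest is C
2 of the 6 points have D as nearest.

2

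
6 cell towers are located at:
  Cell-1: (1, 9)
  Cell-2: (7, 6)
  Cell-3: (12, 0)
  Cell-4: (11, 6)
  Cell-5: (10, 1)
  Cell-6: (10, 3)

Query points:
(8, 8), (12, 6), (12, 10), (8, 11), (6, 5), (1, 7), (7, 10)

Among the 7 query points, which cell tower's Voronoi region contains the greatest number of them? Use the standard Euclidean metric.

Cell-2

(8, 8) — d² to each: Cell-1:50, Cell-2:5, Cell-3:80, Cell-4:13, Cell-5:53, Cell-6:29 → nearest is Cell-2
(12, 6) — d² to each: Cell-1:130, Cell-2:25, Cell-3:36, Cell-4:1, Cell-5:29, Cell-6:13 → nearest is Cell-4
(12, 10) — d² to each: Cell-1:122, Cell-2:41, Cell-3:100, Cell-4:17, Cell-5:85, Cell-6:53 → nearest is Cell-4
(8, 11) — d² to each: Cell-1:53, Cell-2:26, Cell-3:137, Cell-4:34, Cell-5:104, Cell-6:68 → nearest is Cell-2
(6, 5) — d² to each: Cell-1:41, Cell-2:2, Cell-3:61, Cell-4:26, Cell-5:32, Cell-6:20 → nearest is Cell-2
(1, 7) — d² to each: Cell-1:4, Cell-2:37, Cell-3:170, Cell-4:101, Cell-5:117, Cell-6:97 → nearest is Cell-1
(7, 10) — d² to each: Cell-1:37, Cell-2:16, Cell-3:125, Cell-4:32, Cell-5:90, Cell-6:58 → nearest is Cell-2
Tally — Cell-1:1, Cell-2:4, Cell-4:2. Cell-2 captures the most (4).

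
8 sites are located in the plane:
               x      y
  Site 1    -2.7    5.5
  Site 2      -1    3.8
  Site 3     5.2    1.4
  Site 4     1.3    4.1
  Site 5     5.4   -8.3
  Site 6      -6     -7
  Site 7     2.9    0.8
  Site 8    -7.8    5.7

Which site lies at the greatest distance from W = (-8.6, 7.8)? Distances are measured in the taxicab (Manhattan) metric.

Site 5

d(W, Site 1) = 5.9 + 2.3 = 8.2
d(W, Site 2) = 7.6 + 4 = 11.6
d(W, Site 3) = 13.8 + 6.4 = 20.2
d(W, Site 4) = 9.9 + 3.7 = 13.6
d(W, Site 5) = 14 + 16.1 = 30.1
d(W, Site 6) = 2.6 + 14.8 = 17.4
d(W, Site 7) = 11.5 + 7 = 18.5
d(W, Site 8) = 0.8 + 2.1 = 2.9
The largest is to Site 5.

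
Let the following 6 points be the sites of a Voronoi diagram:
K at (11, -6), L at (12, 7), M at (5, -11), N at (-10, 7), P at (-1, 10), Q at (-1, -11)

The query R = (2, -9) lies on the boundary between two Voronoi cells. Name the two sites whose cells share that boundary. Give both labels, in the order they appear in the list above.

M and Q

Squared distances from R to each site:
|RK|² = 81 + 9 = 90
|RL|² = 100 + 256 = 356
|RM|² = 9 + 4 = 13
|RN|² = 144 + 256 = 400
|RP|² = 9 + 361 = 370
|RQ|² = 9 + 4 = 13
R is equidistant from M and Q (both at squared distance 13), and every other site is strictly farther — so R lies on the M–Q Voronoi edge.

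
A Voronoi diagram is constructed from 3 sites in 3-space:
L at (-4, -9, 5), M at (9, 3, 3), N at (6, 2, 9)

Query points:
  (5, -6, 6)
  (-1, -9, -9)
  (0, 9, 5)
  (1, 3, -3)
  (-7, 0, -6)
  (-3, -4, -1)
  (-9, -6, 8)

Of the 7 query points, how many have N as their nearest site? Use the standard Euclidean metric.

(5, -6, 6) — d² to each: L:91, M:106, N:74 → nearest is N
(-1, -9, -9) — d² to each: L:205, M:388, N:494 → nearest is L
(0, 9, 5) — d² to each: L:340, M:121, N:101 → nearest is N
(1, 3, -3) — d² to each: L:233, M:100, N:170 → nearest is M
(-7, 0, -6) — d² to each: L:211, M:346, N:398 → nearest is L
(-3, -4, -1) — d² to each: L:62, M:209, N:217 → nearest is L
(-9, -6, 8) — d² to each: L:43, M:430, N:290 → nearest is L
2 of the 7 points have N as nearest.

2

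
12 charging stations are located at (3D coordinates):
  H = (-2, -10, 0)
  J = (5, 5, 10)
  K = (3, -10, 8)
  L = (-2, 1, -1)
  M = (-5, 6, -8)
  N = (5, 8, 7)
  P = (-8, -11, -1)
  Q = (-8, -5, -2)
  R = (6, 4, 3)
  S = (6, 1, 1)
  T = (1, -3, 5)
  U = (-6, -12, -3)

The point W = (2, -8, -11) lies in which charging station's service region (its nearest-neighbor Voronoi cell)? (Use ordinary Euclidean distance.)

H

Since √ is increasing, it suffices to compare squared distances:
|WH|² = 16 + 4 + 121 = 141
|WJ|² = 9 + 169 + 441 = 619
|WK|² = 1 + 4 + 361 = 366
|WL|² = 16 + 81 + 100 = 197
|WM|² = 49 + 196 + 9 = 254
|WN|² = 9 + 256 + 324 = 589
|WP|² = 100 + 9 + 100 = 209
|WQ|² = 100 + 9 + 81 = 190
|WR|² = 16 + 144 + 196 = 356
|WS|² = 16 + 81 + 144 = 241
|WT|² = 1 + 25 + 256 = 282
|WU|² = 64 + 16 + 64 = 144
The smallest is to H, so W lies in the Voronoi region of H.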